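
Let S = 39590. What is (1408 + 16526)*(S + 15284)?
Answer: 984110316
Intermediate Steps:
(1408 + 16526)*(S + 15284) = (1408 + 16526)*(39590 + 15284) = 17934*54874 = 984110316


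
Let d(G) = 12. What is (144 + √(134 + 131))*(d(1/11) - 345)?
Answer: -47952 - 333*√265 ≈ -53373.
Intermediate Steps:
(144 + √(134 + 131))*(d(1/11) - 345) = (144 + √(134 + 131))*(12 - 345) = (144 + √265)*(-333) = -47952 - 333*√265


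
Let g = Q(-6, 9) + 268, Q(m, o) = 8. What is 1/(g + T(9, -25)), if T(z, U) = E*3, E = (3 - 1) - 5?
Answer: 1/267 ≈ 0.0037453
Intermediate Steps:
E = -3 (E = 2 - 5 = -3)
T(z, U) = -9 (T(z, U) = -3*3 = -9)
g = 276 (g = 8 + 268 = 276)
1/(g + T(9, -25)) = 1/(276 - 9) = 1/267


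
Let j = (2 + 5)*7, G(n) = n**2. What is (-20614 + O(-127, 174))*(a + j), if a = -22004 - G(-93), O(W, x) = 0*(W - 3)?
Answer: 630870856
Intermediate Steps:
O(W, x) = 0 (O(W, x) = 0*(-3 + W) = 0)
a = -30653 (a = -22004 - 1*(-93)**2 = -22004 - 1*8649 = -22004 - 8649 = -30653)
j = 49 (j = 7*7 = 49)
(-20614 + O(-127, 174))*(a + j) = (-20614 + 0)*(-30653 + 49) = -20614*(-30604) = 630870856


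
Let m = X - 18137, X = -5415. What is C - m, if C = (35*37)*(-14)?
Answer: 5422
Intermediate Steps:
C = -18130 (C = 1295*(-14) = -18130)
m = -23552 (m = -5415 - 18137 = -23552)
C - m = -18130 - 1*(-23552) = -18130 + 23552 = 5422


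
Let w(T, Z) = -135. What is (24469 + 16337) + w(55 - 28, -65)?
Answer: 40671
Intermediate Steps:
(24469 + 16337) + w(55 - 28, -65) = (24469 + 16337) - 135 = 40806 - 135 = 40671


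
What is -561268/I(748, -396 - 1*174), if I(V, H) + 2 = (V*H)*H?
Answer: -280634/121512599 ≈ -0.0023095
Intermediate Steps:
I(V, H) = -2 + V*H² (I(V, H) = -2 + (V*H)*H = -2 + (H*V)*H = -2 + V*H²)
-561268/I(748, -396 - 1*174) = -561268/(-2 + 748*(-396 - 1*174)²) = -561268/(-2 + 748*(-396 - 174)²) = -561268/(-2 + 748*(-570)²) = -561268/(-2 + 748*324900) = -561268/(-2 + 243025200) = -561268/243025198 = -561268*1/243025198 = -280634/121512599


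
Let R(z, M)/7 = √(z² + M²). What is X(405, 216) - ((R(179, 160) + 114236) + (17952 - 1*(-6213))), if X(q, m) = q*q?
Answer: 25624 - 7*√57641 ≈ 23943.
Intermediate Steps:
X(q, m) = q²
R(z, M) = 7*√(M² + z²) (R(z, M) = 7*√(z² + M²) = 7*√(M² + z²))
X(405, 216) - ((R(179, 160) + 114236) + (17952 - 1*(-6213))) = 405² - ((7*√(160² + 179²) + 114236) + (17952 - 1*(-6213))) = 164025 - ((7*√(25600 + 32041) + 114236) + (17952 + 6213)) = 164025 - ((7*√57641 + 114236) + 24165) = 164025 - ((114236 + 7*√57641) + 24165) = 164025 - (138401 + 7*√57641) = 164025 + (-138401 - 7*√57641) = 25624 - 7*√57641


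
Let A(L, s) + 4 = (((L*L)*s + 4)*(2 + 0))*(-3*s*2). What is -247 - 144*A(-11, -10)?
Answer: 20840009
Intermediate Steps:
A(L, s) = -4 - 6*s*(8 + 2*s*L²) (A(L, s) = -4 + (((L*L)*s + 4)*(2 + 0))*(-3*s*2) = -4 + ((L²*s + 4)*2)*(-6*s) = -4 + ((s*L² + 4)*2)*(-6*s) = -4 + ((4 + s*L²)*2)*(-6*s) = -4 + (8 + 2*s*L²)*(-6*s) = -4 - 6*s*(8 + 2*s*L²))
-247 - 144*A(-11, -10) = -247 - 144*(-4 - 48*(-10) - 12*(-11)²*(-10)²) = -247 - 144*(-4 + 480 - 12*121*100) = -247 - 144*(-4 + 480 - 145200) = -247 - 144*(-144724) = -247 + 20840256 = 20840009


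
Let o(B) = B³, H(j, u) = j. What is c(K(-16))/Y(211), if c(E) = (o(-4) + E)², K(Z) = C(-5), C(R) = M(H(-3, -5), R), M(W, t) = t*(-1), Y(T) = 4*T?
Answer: 3481/844 ≈ 4.1244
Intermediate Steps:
M(W, t) = -t
C(R) = -R
K(Z) = 5 (K(Z) = -1*(-5) = 5)
c(E) = (-64 + E)² (c(E) = ((-4)³ + E)² = (-64 + E)²)
c(K(-16))/Y(211) = (-64 + 5)²/((4*211)) = (-59)²/844 = 3481*(1/844) = 3481/844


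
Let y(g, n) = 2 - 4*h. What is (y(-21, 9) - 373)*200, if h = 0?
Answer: -74200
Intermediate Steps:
y(g, n) = 2 (y(g, n) = 2 - 4*0 = 2 + 0 = 2)
(y(-21, 9) - 373)*200 = (2 - 373)*200 = -371*200 = -74200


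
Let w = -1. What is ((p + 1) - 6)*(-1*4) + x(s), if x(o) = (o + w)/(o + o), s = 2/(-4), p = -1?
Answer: 51/2 ≈ 25.500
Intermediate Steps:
s = -½ (s = 2*(-¼) = -½ ≈ -0.50000)
x(o) = (-1 + o)/(2*o) (x(o) = (o - 1)/(o + o) = (-1 + o)/((2*o)) = (-1 + o)*(1/(2*o)) = (-1 + o)/(2*o))
((p + 1) - 6)*(-1*4) + x(s) = ((-1 + 1) - 6)*(-1*4) + (-1 - ½)/(2*(-½)) = (0 - 6)*(-4) + (½)*(-2)*(-3/2) = -6*(-4) + 3/2 = 24 + 3/2 = 51/2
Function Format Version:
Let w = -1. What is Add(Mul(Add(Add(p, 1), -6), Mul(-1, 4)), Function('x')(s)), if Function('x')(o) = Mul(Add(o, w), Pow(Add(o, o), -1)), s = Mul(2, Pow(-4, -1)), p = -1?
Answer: Rational(51, 2) ≈ 25.500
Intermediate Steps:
s = Rational(-1, 2) (s = Mul(2, Rational(-1, 4)) = Rational(-1, 2) ≈ -0.50000)
Function('x')(o) = Mul(Rational(1, 2), Pow(o, -1), Add(-1, o)) (Function('x')(o) = Mul(Add(o, -1), Pow(Add(o, o), -1)) = Mul(Add(-1, o), Pow(Mul(2, o), -1)) = Mul(Add(-1, o), Mul(Rational(1, 2), Pow(o, -1))) = Mul(Rational(1, 2), Pow(o, -1), Add(-1, o)))
Add(Mul(Add(Add(p, 1), -6), Mul(-1, 4)), Function('x')(s)) = Add(Mul(Add(Add(-1, 1), -6), Mul(-1, 4)), Mul(Rational(1, 2), Pow(Rational(-1, 2), -1), Add(-1, Rational(-1, 2)))) = Add(Mul(Add(0, -6), -4), Mul(Rational(1, 2), -2, Rational(-3, 2))) = Add(Mul(-6, -4), Rational(3, 2)) = Add(24, Rational(3, 2)) = Rational(51, 2)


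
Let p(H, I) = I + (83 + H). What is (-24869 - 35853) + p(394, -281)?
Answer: -60526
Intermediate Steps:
p(H, I) = 83 + H + I
(-24869 - 35853) + p(394, -281) = (-24869 - 35853) + (83 + 394 - 281) = -60722 + 196 = -60526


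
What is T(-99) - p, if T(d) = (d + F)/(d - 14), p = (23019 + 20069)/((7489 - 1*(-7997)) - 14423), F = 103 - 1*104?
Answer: -4762644/120119 ≈ -39.649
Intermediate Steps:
F = -1 (F = 103 - 104 = -1)
p = 43088/1063 (p = 43088/((7489 + 7997) - 14423) = 43088/(15486 - 14423) = 43088/1063 ≈ 40.534)
T(d) = (-1 + d)/(-14 + d) (T(d) = (d - 1)/(d - 14) = (-1 + d)/(-14 + d))
T(-99) - p = (-1 - 99)/(-14 - 99) - 1*43088/1063 = -100/(-113) - 43088/1063 = -1/113*(-100) - 43088/1063 = 100/113 - 43088/1063 = -4762644/120119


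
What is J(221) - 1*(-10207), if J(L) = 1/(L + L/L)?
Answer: 2265955/222 ≈ 10207.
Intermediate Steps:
J(L) = 1/(1 + L) (J(L) = 1/(L + 1) = 1/(1 + L))
J(221) - 1*(-10207) = 1/(1 + 221) - 1*(-10207) = 1/222 + 10207 = 2265955/222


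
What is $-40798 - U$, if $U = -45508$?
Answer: $4710$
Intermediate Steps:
$-40798 - U = -40798 - -45508 = -40798 + 45508 = 4710$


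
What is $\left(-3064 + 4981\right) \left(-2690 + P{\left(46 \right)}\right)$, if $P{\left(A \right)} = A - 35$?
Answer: $-5135643$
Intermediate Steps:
$P{\left(A \right)} = -35 + A$ ($P{\left(A \right)} = A - 35 = -35 + A$)
$\left(-3064 + 4981\right) \left(-2690 + P{\left(46 \right)}\right) = \left(-3064 + 4981\right) \left(-2690 + \left(-35 + 46\right)\right) = 1917 \left(-2690 + 11\right) = 1917 \left(-2679\right) = -5135643$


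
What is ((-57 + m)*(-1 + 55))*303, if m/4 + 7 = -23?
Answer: -2896074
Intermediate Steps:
m = -120 (m = -28 + 4*(-23) = -28 - 92 = -120)
((-57 + m)*(-1 + 55))*303 = ((-57 - 120)*(-1 + 55))*303 = -177*54*303 = -9558*303 = -2896074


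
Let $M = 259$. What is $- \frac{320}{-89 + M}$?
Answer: $- \frac{32}{17} \approx -1.8824$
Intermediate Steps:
$- \frac{320}{-89 + M} = - \frac{320}{-89 + 259} = - \frac{320}{170} = \left(-320\right) \frac{1}{170} = - \frac{32}{17}$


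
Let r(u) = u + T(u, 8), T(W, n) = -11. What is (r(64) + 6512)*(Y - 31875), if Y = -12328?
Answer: -290192695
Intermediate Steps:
r(u) = -11 + u (r(u) = u - 11 = -11 + u)
(r(64) + 6512)*(Y - 31875) = ((-11 + 64) + 6512)*(-12328 - 31875) = (53 + 6512)*(-44203) = 6565*(-44203) = -290192695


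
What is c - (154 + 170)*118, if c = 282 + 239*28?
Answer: -31258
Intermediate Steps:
c = 6974 (c = 282 + 6692 = 6974)
c - (154 + 170)*118 = 6974 - (154 + 170)*118 = 6974 - 324*118 = 6974 - 1*38232 = 6974 - 38232 = -31258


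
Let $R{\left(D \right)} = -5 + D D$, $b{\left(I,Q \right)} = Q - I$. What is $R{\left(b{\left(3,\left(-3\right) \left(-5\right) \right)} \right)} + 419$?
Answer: $558$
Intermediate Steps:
$R{\left(D \right)} = -5 + D^{2}$
$R{\left(b{\left(3,\left(-3\right) \left(-5\right) \right)} \right)} + 419 = \left(-5 + \left(\left(-3\right) \left(-5\right) - 3\right)^{2}\right) + 419 = \left(-5 + \left(15 - 3\right)^{2}\right) + 419 = \left(-5 + 12^{2}\right) + 419 = \left(-5 + 144\right) + 419 = 139 + 419 = 558$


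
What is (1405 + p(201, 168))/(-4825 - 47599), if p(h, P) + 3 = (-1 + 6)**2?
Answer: -1427/52424 ≈ -0.027220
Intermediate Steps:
p(h, P) = 22 (p(h, P) = -3 + (-1 + 6)**2 = -3 + 5**2 = -3 + 25 = 22)
(1405 + p(201, 168))/(-4825 - 47599) = (1405 + 22)/(-4825 - 47599) = 1427/(-52424) = 1427*(-1/52424) = -1427/52424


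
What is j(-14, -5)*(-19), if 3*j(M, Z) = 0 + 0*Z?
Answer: 0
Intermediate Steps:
j(M, Z) = 0 (j(M, Z) = (0 + 0*Z)/3 = (0 + 0)/3 = (1/3)*0 = 0)
j(-14, -5)*(-19) = 0*(-19) = 0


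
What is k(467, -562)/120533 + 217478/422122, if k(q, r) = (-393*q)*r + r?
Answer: 21782752873347/25439815513 ≈ 856.25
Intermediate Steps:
k(q, r) = r - 393*q*r (k(q, r) = -393*q*r + r = r - 393*q*r)
k(467, -562)/120533 + 217478/422122 = -562*(1 - 393*467)/120533 + 217478/422122 = -562*(1 - 183531)*(1/120533) + 217478*(1/422122) = -562*(-183530)*(1/120533) + 108739/211061 = 103143860*(1/120533) + 108739/211061 = 103143860/120533 + 108739/211061 = 21782752873347/25439815513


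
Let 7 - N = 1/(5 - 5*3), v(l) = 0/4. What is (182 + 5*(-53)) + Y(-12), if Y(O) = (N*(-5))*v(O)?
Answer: -83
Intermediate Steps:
v(l) = 0 (v(l) = 0*(1/4) = 0)
N = 71/10 (N = 7 - 1/(5 - 5*3) = 7 - 1/(5 - 15) = 7 - 1/(-10) = 7 - 1*(-1/10) = 7 + 1/10 = 71/10 ≈ 7.1000)
Y(O) = 0 (Y(O) = ((71/10)*(-5))*0 = -71/2*0 = 0)
(182 + 5*(-53)) + Y(-12) = (182 + 5*(-53)) + 0 = (182 - 265) + 0 = -83 + 0 = -83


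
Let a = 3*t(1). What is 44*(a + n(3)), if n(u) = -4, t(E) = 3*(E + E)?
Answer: 616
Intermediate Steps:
t(E) = 6*E (t(E) = 3*(2*E) = 6*E)
a = 18 (a = 3*(6*1) = 3*6 = 18)
44*(a + n(3)) = 44*(18 - 4) = 44*14 = 616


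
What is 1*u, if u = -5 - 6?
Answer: -11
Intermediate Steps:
u = -11
1*u = 1*(-11) = -11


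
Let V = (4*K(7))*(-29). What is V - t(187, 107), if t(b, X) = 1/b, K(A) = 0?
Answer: -1/187 ≈ -0.0053476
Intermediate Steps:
V = 0 (V = (4*0)*(-29) = 0*(-29) = 0)
V - t(187, 107) = 0 - 1/187 = -1/187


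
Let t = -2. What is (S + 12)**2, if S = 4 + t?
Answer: 196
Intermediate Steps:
S = 2 (S = 4 - 2 = 2)
(S + 12)**2 = (2 + 12)**2 = 14**2 = 196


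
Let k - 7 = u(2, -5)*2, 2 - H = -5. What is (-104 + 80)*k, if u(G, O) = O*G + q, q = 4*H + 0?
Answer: -1032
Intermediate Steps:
H = 7 (H = 2 - 1*(-5) = 2 + 5 = 7)
q = 28 (q = 4*7 + 0 = 28 + 0 = 28)
u(G, O) = 28 + G*O (u(G, O) = O*G + 28 = G*O + 28 = 28 + G*O)
k = 43 (k = 7 + (28 + 2*(-5))*2 = 7 + (28 - 10)*2 = 7 + 18*2 = 7 + 36 = 43)
(-104 + 80)*k = (-104 + 80)*43 = -24*43 = -1032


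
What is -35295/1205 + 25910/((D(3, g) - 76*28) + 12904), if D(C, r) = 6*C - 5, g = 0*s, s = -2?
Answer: -69915241/2600149 ≈ -26.889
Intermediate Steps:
g = 0 (g = 0*(-2) = 0)
D(C, r) = -5 + 6*C
-35295/1205 + 25910/((D(3, g) - 76*28) + 12904) = -35295/1205 + 25910/(((-5 + 6*3) - 76*28) + 12904) = -35295*1/1205 + 25910/(((-5 + 18) - 2128) + 12904) = -7059/241 + 25910/((13 - 2128) + 12904) = -7059/241 + 25910/(-2115 + 12904) = -7059/241 + 25910/10789 = -69915241/2600149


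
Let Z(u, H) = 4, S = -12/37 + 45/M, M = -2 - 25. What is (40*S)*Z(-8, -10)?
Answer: -35360/111 ≈ -318.56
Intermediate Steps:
M = -27
S = -221/111 (S = -12/37 + 45/(-27) = -12*1/37 + 45*(-1/27) = -12/37 - 5/3 = -221/111 ≈ -1.9910)
(40*S)*Z(-8, -10) = (40*(-221/111))*4 = -8840/111*4 = -35360/111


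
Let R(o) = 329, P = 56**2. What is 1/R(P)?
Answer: 1/329 ≈ 0.0030395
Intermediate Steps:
P = 3136
1/R(P) = 1/329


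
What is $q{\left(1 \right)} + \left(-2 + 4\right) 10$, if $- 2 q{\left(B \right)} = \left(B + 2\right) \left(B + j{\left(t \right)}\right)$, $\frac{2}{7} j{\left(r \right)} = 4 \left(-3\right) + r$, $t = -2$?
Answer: $92$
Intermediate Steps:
$j{\left(r \right)} = -42 + \frac{7 r}{2}$ ($j{\left(r \right)} = \frac{7 \left(4 \left(-3\right) + r\right)}{2} = \frac{7 \left(-12 + r\right)}{2} = -42 + \frac{7 r}{2}$)
$q{\left(B \right)} = - \frac{\left(-49 + B\right) \left(2 + B\right)}{2}$ ($q{\left(B \right)} = - \frac{\left(B + 2\right) \left(B + \left(-42 + \frac{7}{2} \left(-2\right)\right)\right)}{2} = - \frac{\left(2 + B\right) \left(B - 49\right)}{2} = - \frac{\left(2 + B\right) \left(-49 + B\right)}{2} = - \frac{\left(-49 + B\right) \left(2 + B\right)}{2}$)
$q{\left(1 \right)} + \left(-2 + 4\right) 10 = \left(49 - \frac{1^{2}}{2} + \frac{47}{2} \cdot 1\right) + \left(-2 + 4\right) 10 = \left(49 - \frac{1}{2} + \frac{47}{2}\right) + 2 \cdot 10 = \left(49 - \frac{1}{2} + \frac{47}{2}\right) + 20 = 72 + 20 = 92$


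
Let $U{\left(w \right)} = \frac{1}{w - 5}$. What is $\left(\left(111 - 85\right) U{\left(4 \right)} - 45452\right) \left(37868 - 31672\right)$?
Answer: $-281781688$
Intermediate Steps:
$U{\left(w \right)} = \frac{1}{-5 + w}$
$\left(\left(111 - 85\right) U{\left(4 \right)} - 45452\right) \left(37868 - 31672\right) = \left(\frac{111 - 85}{-5 + 4} - 45452\right) \left(37868 - 31672\right) = \left(\frac{26}{-1} - 45452\right) 6196 = \left(26 \left(-1\right) - 45452\right) 6196 = \left(-26 - 45452\right) 6196 = \left(-45478\right) 6196 = -281781688$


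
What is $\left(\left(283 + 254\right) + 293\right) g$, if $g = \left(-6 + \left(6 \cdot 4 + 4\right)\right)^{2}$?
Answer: $401720$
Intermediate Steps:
$g = 484$ ($g = \left(-6 + \left(24 + 4\right)\right)^{2} = \left(-6 + 28\right)^{2} = 22^{2} = 484$)
$\left(\left(283 + 254\right) + 293\right) g = \left(\left(283 + 254\right) + 293\right) 484 = \left(537 + 293\right) 484 = 830 \cdot 484 = 401720$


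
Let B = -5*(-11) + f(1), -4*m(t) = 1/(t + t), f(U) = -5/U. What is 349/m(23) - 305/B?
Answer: -642221/10 ≈ -64222.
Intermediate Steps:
m(t) = -1/(8*t) (m(t) = -1/(4*(t + t)) = -1/(2*t)/4 = -1/(8*t))
B = 50 (B = -5*(-11) - 5/1 = 55 - 5*1 = 55 - 5 = 50)
349/m(23) - 305/B = 349/((-⅛/23)) - 305/50 = 349/((-⅛*1/23)) - 305*1/50 = 349/(-1/184) - 61/10 = 349*(-184) - 61/10 = -64216 - 61/10 = -642221/10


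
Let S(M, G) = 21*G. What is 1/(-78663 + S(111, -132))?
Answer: -1/81435 ≈ -1.2280e-5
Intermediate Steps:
1/(-78663 + S(111, -132)) = 1/(-78663 + 21*(-132)) = 1/(-78663 - 2772) = 1/(-81435) = -1/81435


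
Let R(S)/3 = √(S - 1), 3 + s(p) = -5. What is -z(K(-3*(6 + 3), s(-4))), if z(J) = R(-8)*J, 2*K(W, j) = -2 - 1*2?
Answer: 18*I ≈ 18.0*I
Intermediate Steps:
s(p) = -8 (s(p) = -3 - 5 = -8)
R(S) = 3*√(-1 + S) (R(S) = 3*√(S - 1) = 3*√(-1 + S))
K(W, j) = -2 (K(W, j) = (-2 - 1*2)/2 = (-2 - 2)/2 = (½)*(-4) = -2)
z(J) = 9*I*J (z(J) = (3*√(-1 - 8))*J = (3*√(-9))*J = (3*(3*I))*J = (9*I)*J = 9*I*J)
-z(K(-3*(6 + 3), s(-4))) = -9*I*(-2) = -(-18)*I = 18*I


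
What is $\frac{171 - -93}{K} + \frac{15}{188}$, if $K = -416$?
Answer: $- \frac{339}{611} \approx -0.55483$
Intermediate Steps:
$\frac{171 - -93}{K} + \frac{15}{188} = \frac{171 - -93}{-416} + \frac{15}{188} = \left(171 + 93\right) \left(- \frac{1}{416}\right) + 15 \cdot \frac{1}{188} = 264 \left(- \frac{1}{416}\right) + \frac{15}{188} = - \frac{33}{52} + \frac{15}{188} = - \frac{339}{611}$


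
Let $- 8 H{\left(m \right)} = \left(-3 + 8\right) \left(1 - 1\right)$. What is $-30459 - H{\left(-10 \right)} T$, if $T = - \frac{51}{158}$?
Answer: $-30459$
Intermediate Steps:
$H{\left(m \right)} = 0$ ($H{\left(m \right)} = - \frac{\left(-3 + 8\right) \left(1 - 1\right)}{8} = - \frac{5 \cdot 0}{8} = \left(- \frac{1}{8}\right) 0 = 0$)
$T = - \frac{51}{158}$ ($T = \left(-51\right) \frac{1}{158} = - \frac{51}{158} \approx -0.32278$)
$-30459 - H{\left(-10 \right)} T = -30459 - 0 \left(- \frac{51}{158}\right) = -30459 - 0 = -30459 + 0 = -30459$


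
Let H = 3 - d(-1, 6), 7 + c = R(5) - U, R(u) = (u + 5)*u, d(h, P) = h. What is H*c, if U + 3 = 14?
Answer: 128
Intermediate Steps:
U = 11 (U = -3 + 14 = 11)
R(u) = u*(5 + u) (R(u) = (5 + u)*u = u*(5 + u))
c = 32 (c = -7 + (5*(5 + 5) - 1*11) = -7 + (5*10 - 11) = -7 + (50 - 11) = -7 + 39 = 32)
H = 4 (H = 3 - 1*(-1) = 3 + 1 = 4)
H*c = 4*32 = 128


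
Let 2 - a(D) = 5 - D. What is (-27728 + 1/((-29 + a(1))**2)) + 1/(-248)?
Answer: -213172887/7688 ≈ -27728.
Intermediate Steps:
a(D) = -3 + D (a(D) = 2 - (5 - D) = 2 + (-5 + D) = -3 + D)
(-27728 + 1/((-29 + a(1))**2)) + 1/(-248) = (-27728 + 1/((-29 + (-3 + 1))**2)) + 1/(-248) = (-27728 + 1/((-29 - 2)**2)) - 1/248 = (-27728 + 1/((-31)**2)) - 1/248 = (-27728 + 1/961) - 1/248 = -26646607/961 - 1/248 = -213172887/7688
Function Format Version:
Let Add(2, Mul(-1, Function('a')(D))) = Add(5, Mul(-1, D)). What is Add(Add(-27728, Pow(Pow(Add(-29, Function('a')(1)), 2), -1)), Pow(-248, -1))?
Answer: Rational(-213172887, 7688) ≈ -27728.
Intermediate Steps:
Function('a')(D) = Add(-3, D) (Function('a')(D) = Add(2, Mul(-1, Add(5, Mul(-1, D)))) = Add(2, Add(-5, D)) = Add(-3, D))
Add(Add(-27728, Pow(Pow(Add(-29, Function('a')(1)), 2), -1)), Pow(-248, -1)) = Add(Add(-27728, Pow(Pow(Add(-29, Add(-3, 1)), 2), -1)), Pow(-248, -1)) = Add(Add(-27728, Pow(Pow(Add(-29, -2), 2), -1)), Rational(-1, 248)) = Add(Add(-27728, Pow(Pow(-31, 2), -1)), Rational(-1, 248)) = Add(Add(-27728, Pow(961, -1)), Rational(-1, 248)) = Add(Add(-27728, Rational(1, 961)), Rational(-1, 248)) = Add(Rational(-26646607, 961), Rational(-1, 248)) = Rational(-213172887, 7688)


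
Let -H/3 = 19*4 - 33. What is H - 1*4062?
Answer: -4191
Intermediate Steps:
H = -129 (H = -3*(19*4 - 33) = -3*(76 - 33) = -3*43 = -129)
H - 1*4062 = -129 - 1*4062 = -129 - 4062 = -4191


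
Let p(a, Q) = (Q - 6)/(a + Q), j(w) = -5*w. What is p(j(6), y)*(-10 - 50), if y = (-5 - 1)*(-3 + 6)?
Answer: -30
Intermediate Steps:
y = -18 (y = -6*3 = -18)
p(a, Q) = (-6 + Q)/(Q + a)
p(j(6), y)*(-10 - 50) = ((-6 - 18)/(-18 - 5*6))*(-10 - 50) = (-24/(-18 - 30))*(-60) = (-24/(-48))*(-60) = -1/48*(-24)*(-60) = (1/2)*(-60) = -30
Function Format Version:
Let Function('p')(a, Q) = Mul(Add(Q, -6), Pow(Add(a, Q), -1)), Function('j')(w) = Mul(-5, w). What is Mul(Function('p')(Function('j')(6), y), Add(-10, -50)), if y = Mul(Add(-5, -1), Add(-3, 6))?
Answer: -30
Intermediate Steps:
y = -18 (y = Mul(-6, 3) = -18)
Function('p')(a, Q) = Mul(Pow(Add(Q, a), -1), Add(-6, Q)) (Function('p')(a, Q) = Mul(Add(-6, Q), Pow(Add(Q, a), -1)) = Mul(Pow(Add(Q, a), -1), Add(-6, Q)))
Mul(Function('p')(Function('j')(6), y), Add(-10, -50)) = Mul(Mul(Pow(Add(-18, Mul(-5, 6)), -1), Add(-6, -18)), Add(-10, -50)) = Mul(Mul(Pow(Add(-18, -30), -1), -24), -60) = Mul(Mul(Pow(-48, -1), -24), -60) = Mul(Mul(Rational(-1, 48), -24), -60) = Mul(Rational(1, 2), -60) = -30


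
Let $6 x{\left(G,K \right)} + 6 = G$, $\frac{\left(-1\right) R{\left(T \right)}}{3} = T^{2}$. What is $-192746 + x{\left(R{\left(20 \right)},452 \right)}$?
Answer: $-192947$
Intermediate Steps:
$R{\left(T \right)} = - 3 T^{2}$
$x{\left(G,K \right)} = -1 + \frac{G}{6}$
$-192746 + x{\left(R{\left(20 \right)},452 \right)} = -192746 + \left(-1 + \frac{\left(-3\right) 20^{2}}{6}\right) = -192746 + \left(-1 + \frac{\left(-3\right) 400}{6}\right) = -192746 + \left(-1 + \frac{1}{6} \left(-1200\right)\right) = -192746 - 201 = -192947$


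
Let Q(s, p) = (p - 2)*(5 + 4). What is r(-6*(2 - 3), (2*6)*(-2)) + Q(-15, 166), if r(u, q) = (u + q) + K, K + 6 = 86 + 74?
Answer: 1612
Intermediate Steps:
Q(s, p) = -18 + 9*p (Q(s, p) = (-2 + p)*9 = -18 + 9*p)
K = 154 (K = -6 + (86 + 74) = -6 + 160 = 154)
r(u, q) = 154 + q + u (r(u, q) = (u + q) + 154 = (q + u) + 154 = 154 + q + u)
r(-6*(2 - 3), (2*6)*(-2)) + Q(-15, 166) = (154 + (2*6)*(-2) - 6*(2 - 3)) + (-18 + 9*166) = (154 + 12*(-2) - 6*(-1)) + (-18 + 1494) = (154 - 24 + 6) + 1476 = 136 + 1476 = 1612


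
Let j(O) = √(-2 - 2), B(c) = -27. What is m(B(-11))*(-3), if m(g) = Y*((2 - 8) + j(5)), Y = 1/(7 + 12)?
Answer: 18/19 - 6*I/19 ≈ 0.94737 - 0.31579*I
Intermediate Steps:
j(O) = 2*I (j(O) = √(-4) = 2*I)
Y = 1/19 ≈ 0.052632
m(g) = -6/19 + 2*I/19 (m(g) = ((2 - 8) + 2*I)/19 = (-6 + 2*I)/19 = -6/19 + 2*I/19)
m(B(-11))*(-3) = (-6/19 + 2*I/19)*(-3) = 18/19 - 6*I/19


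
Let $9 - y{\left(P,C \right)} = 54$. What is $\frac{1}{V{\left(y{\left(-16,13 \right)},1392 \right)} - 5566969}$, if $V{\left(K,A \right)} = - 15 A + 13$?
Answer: $- \frac{1}{5587836} \approx -1.7896 \cdot 10^{-7}$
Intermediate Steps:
$y{\left(P,C \right)} = -45$ ($y{\left(P,C \right)} = 9 - 54 = -45$)
$V{\left(K,A \right)} = 13 - 15 A$
$\frac{1}{V{\left(y{\left(-16,13 \right)},1392 \right)} - 5566969} = \frac{1}{\left(13 - 20880\right) - 5566969} = \frac{1}{-20867 - 5566969} = \frac{1}{-5587836} = - \frac{1}{5587836}$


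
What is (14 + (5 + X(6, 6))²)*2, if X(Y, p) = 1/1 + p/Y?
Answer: 126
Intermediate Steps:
X(Y, p) = 1 + p/Y (X(Y, p) = 1*1 + p/Y = 1 + p/Y)
(14 + (5 + X(6, 6))²)*2 = (14 + (5 + (6 + 6)/6)²)*2 = (14 + (5 + (⅙)*12)²)*2 = (14 + (5 + 2)²)*2 = (14 + 7²)*2 = (14 + 49)*2 = 63*2 = 126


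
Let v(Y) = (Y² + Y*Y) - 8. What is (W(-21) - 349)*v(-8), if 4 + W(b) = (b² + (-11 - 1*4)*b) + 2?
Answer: 48600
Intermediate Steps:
W(b) = -2 + b² - 15*b (W(b) = -4 + ((b² + (-11 - 1*4)*b) + 2) = -4 + ((b² + (-11 - 4)*b) + 2) = -4 + ((b² - 15*b) + 2) = -4 + (2 + b² - 15*b) = -2 + b² - 15*b)
v(Y) = -8 + 2*Y² (v(Y) = (Y² + Y²) - 8 = 2*Y² - 8 = -8 + 2*Y²)
(W(-21) - 349)*v(-8) = ((-2 + (-21)² - 15*(-21)) - 349)*(-8 + 2*(-8)²) = ((-2 + 441 + 315) - 349)*(-8 + 2*64) = (754 - 349)*(-8 + 128) = 405*120 = 48600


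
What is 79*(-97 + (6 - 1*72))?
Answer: -12877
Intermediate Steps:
79*(-97 + (6 - 1*72)) = 79*(-97 + (6 - 72)) = 79*(-97 - 66) = 79*(-163) = -12877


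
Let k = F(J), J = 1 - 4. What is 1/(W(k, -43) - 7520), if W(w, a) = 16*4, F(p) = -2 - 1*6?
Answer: -1/7456 ≈ -0.00013412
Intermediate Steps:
J = -3
F(p) = -8 (F(p) = -2 - 6 = -8)
k = -8
W(w, a) = 64
1/(W(k, -43) - 7520) = 1/(64 - 7520) = 1/(-7456) = -1/7456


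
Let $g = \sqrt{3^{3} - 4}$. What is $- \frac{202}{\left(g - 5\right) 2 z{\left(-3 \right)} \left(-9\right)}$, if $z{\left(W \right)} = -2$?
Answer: $\frac{505}{36} + \frac{101 \sqrt{23}}{36} \approx 27.483$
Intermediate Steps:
$g = \sqrt{23}$ ($g = \sqrt{27 - 4} = \sqrt{23} \approx 4.7958$)
$- \frac{202}{\left(g - 5\right) 2 z{\left(-3 \right)} \left(-9\right)} = - \frac{202}{\left(\sqrt{23} - 5\right) 2 \left(-2\right) \left(-9\right)} = - \frac{202}{\left(-5 + \sqrt{23}\right) 2 \left(-2\right) \left(-9\right)} = - \frac{202}{\left(-10 + 2 \sqrt{23}\right) \left(-2\right) \left(-9\right)} = - \frac{202}{\left(20 - 4 \sqrt{23}\right) \left(-9\right)} = - \frac{202}{-180 + 36 \sqrt{23}}$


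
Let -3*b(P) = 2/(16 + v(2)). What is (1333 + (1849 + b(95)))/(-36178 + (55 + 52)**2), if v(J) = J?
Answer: -85913/667683 ≈ -0.12867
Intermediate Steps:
b(P) = -1/27 (b(P) = -2/(3*(16 + 2)) = -2/(3*18) = -1/3*1/9 = -1/27)
(1333 + (1849 + b(95)))/(-36178 + (55 + 52)**2) = (1333 + (1849 - 1/27))/(-36178 + (55 + 52)**2) = (1333 + 49922/27)/(-36178 + 107**2) = 85913/(27*(-36178 + 11449)) = (85913/27)/(-24729) = (85913/27)*(-1/24729) = -85913/667683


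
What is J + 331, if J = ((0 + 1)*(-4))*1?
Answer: 327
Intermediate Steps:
J = -4 (J = (1*(-4))*1 = -4*1 = -4)
J + 331 = -4 + 331 = 327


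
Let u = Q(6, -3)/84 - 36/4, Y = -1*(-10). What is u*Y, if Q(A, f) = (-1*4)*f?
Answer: -620/7 ≈ -88.571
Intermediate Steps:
Y = 10
Q(A, f) = -4*f
u = -62/7 (u = -4*(-3)/84 - 36/4 = 12*(1/84) - 36*¼ = ⅐ - 9 = -62/7 ≈ -8.8571)
u*Y = -62/7*10 = -620/7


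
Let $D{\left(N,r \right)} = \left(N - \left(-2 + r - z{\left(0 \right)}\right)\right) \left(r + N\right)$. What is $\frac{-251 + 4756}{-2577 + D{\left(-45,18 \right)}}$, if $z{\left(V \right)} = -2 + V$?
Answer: $- \frac{4505}{876} \approx -5.1427$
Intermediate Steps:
$D{\left(N,r \right)} = \left(N + r\right) \left(N - r\right)$ ($D{\left(N,r \right)} = \left(N + \left(\left(\left(-2 + 0\right) - -2\right) - r\right)\right) \left(r + N\right) = \left(N + \left(\left(-2 + 2\right) - r\right)\right) \left(N + r\right) = \left(N + \left(0 - r\right)\right) \left(N + r\right) = \left(N - r\right) \left(N + r\right) = \left(N + r\right) \left(N - r\right)$)
$\frac{-251 + 4756}{-2577 + D{\left(-45,18 \right)}} = \frac{-251 + 4756}{-2577 + \left(\left(-45\right)^{2} - 18^{2}\right)} = \frac{4505}{-2577 + \left(2025 - 324\right)} = \frac{4505}{-2577 + 1701} = \frac{4505}{-876} = 4505 \left(- \frac{1}{876}\right) = - \frac{4505}{876}$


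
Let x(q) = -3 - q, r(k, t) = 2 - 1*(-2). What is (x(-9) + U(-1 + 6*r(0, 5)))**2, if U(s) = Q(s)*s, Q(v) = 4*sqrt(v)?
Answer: 194708 + 1104*sqrt(23) ≈ 2.0000e+5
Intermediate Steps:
r(k, t) = 4 (r(k, t) = 2 + 2 = 4)
U(s) = 4*s**(3/2) (U(s) = (4*sqrt(s))*s = 4*s**(3/2))
(x(-9) + U(-1 + 6*r(0, 5)))**2 = ((-3 - 1*(-9)) + 4*(-1 + 6*4)**(3/2))**2 = ((-3 + 9) + 4*(-1 + 24)**(3/2))**2 = (6 + 4*23**(3/2))**2 = (6 + 4*(23*sqrt(23)))**2 = (6 + 92*sqrt(23))**2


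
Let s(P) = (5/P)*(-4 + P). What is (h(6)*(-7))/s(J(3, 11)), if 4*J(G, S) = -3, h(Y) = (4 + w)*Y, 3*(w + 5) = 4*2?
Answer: -42/19 ≈ -2.2105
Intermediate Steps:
w = -7/3 (w = -5 + (4*2)/3 = -5 + (1/3)*8 = -5 + 8/3 = -7/3 ≈ -2.3333)
h(Y) = 5*Y/3 (h(Y) = (4 - 7/3)*Y = 5*Y/3)
J(G, S) = -3/4 (J(G, S) = (1/4)*(-3) = -3/4)
s(P) = 5*(-4 + P)/P
(h(6)*(-7))/s(J(3, 11)) = (((5/3)*6)*(-7))/(5 - 20/(-3/4)) = (10*(-7))/(5 - 20*(-4/3)) = -70/(5 + 80/3) = -70/95/3 = -70*3/95 = -42/19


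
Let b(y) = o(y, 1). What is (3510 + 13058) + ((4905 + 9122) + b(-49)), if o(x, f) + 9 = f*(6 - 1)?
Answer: 30591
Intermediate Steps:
o(x, f) = -9 + 5*f (o(x, f) = -9 + f*(6 - 1) = -9 + f*5 = -9 + 5*f)
b(y) = -4 (b(y) = -9 + 5*1 = -9 + 5 = -4)
(3510 + 13058) + ((4905 + 9122) + b(-49)) = (3510 + 13058) + ((4905 + 9122) - 4) = 16568 + (14027 - 4) = 16568 + 14023 = 30591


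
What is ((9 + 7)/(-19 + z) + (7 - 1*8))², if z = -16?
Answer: 2601/1225 ≈ 2.1233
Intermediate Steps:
((9 + 7)/(-19 + z) + (7 - 1*8))² = ((9 + 7)/(-19 - 16) + (7 - 1*8))² = (16/(-35) + (7 - 8))² = (16*(-1/35) - 1)² = (-16/35 - 1)² = (-51/35)² = 2601/1225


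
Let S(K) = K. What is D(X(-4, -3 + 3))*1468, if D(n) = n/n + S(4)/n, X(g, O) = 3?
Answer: 10276/3 ≈ 3425.3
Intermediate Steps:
D(n) = 1 + 4/n (D(n) = n/n + 4/n = 1 + 4/n)
D(X(-4, -3 + 3))*1468 = ((4 + 3)/3)*1468 = ((⅓)*7)*1468 = (7/3)*1468 = 10276/3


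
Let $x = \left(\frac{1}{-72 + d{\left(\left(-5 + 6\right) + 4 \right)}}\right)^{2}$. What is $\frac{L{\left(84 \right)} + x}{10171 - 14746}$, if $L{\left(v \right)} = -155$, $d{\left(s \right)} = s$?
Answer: $\frac{695794}{20537175} \approx 0.03388$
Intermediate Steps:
$x = \frac{1}{4489}$ ($x = \left(\frac{1}{-72 + \left(\left(-5 + 6\right) + 4\right)}\right)^{2} = \left(\frac{1}{-72 + \left(1 + 4\right)}\right)^{2} = \left(\frac{1}{-72 + 5}\right)^{2} = \left(\frac{1}{-67}\right)^{2} = \left(- \frac{1}{67}\right)^{2} = \frac{1}{4489} \approx 0.00022277$)
$\frac{L{\left(84 \right)} + x}{10171 - 14746} = \frac{-155 + \frac{1}{4489}}{10171 - 14746} = - \frac{695794}{4489 \left(-4575\right)} = \left(- \frac{695794}{4489}\right) \left(- \frac{1}{4575}\right) = \frac{695794}{20537175}$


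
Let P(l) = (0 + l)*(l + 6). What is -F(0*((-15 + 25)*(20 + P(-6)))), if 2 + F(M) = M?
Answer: 2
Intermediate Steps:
P(l) = l*(6 + l)
F(M) = -2 + M
-F(0*((-15 + 25)*(20 + P(-6)))) = -(-2 + 0*((-15 + 25)*(20 - 6*(6 - 6)))) = -(-2 + 0*(10*(20 - 6*0))) = -(-2 + 0*(10*(20 + 0))) = -(-2 + 0*(10*20)) = -(-2 + 0*200) = -(-2 + 0) = -1*(-2) = 2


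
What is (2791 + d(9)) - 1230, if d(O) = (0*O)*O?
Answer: 1561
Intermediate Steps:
d(O) = 0 (d(O) = 0*O = 0)
(2791 + d(9)) - 1230 = (2791 + 0) - 1230 = 2791 - 1230 = 1561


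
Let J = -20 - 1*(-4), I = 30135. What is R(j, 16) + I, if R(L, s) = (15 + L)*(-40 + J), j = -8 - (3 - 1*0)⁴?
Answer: 34279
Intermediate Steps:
J = -16 (J = -20 + 4 = -16)
j = -89 (j = -8 - (3 + 0)⁴ = -8 - 1*3⁴ = -8 - 1*81 = -8 - 81 = -89)
R(L, s) = -840 - 56*L (R(L, s) = (15 + L)*(-40 - 16) = (15 + L)*(-56) = -840 - 56*L)
R(j, 16) + I = (-840 - 56*(-89)) + 30135 = (-840 + 4984) + 30135 = 4144 + 30135 = 34279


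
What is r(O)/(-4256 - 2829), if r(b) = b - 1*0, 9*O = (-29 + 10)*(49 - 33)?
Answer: 304/63765 ≈ 0.0047675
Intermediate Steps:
O = -304/9 (O = ((-29 + 10)*(49 - 33))/9 = (-19*16)/9 = (⅑)*(-304) = -304/9 ≈ -33.778)
r(b) = b (r(b) = b + 0 = b)
r(O)/(-4256 - 2829) = -304/(9*(-4256 - 2829)) = -304/9/(-7085) = -304/9*(-1/7085) = 304/63765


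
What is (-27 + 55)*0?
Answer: 0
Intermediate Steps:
(-27 + 55)*0 = 28*0 = 0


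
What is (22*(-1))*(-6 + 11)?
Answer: -110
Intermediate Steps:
(22*(-1))*(-6 + 11) = -22*5 = -110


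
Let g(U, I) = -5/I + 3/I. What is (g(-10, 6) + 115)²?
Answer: 118336/9 ≈ 13148.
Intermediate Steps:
g(U, I) = -2/I
(g(-10, 6) + 115)² = (-2/6 + 115)² = (-2*⅙ + 115)² = (-⅓ + 115)² = (344/3)² = 118336/9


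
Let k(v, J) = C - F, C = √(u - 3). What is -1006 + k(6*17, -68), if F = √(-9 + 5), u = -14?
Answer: -1006 - 2*I + I*√17 ≈ -1006.0 + 2.1231*I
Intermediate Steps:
C = I*√17 (C = √(-14 - 3) = √(-17) = I*√17 ≈ 4.1231*I)
F = 2*I (F = √(-4) = 2*I ≈ 2.0*I)
k(v, J) = -2*I + I*√17 (k(v, J) = I*√17 - 2*I = -2*I + I*√17)
-1006 + k(6*17, -68) = -1006 + I*(-2 + √17)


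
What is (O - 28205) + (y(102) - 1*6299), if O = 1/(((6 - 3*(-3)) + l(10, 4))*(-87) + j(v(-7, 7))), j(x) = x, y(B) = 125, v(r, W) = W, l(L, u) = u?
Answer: -56587835/1646 ≈ -34379.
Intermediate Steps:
O = -1/1646 (O = 1/(((6 - 3*(-3)) + 4)*(-87) + 7) = 1/(((6 + 9) + 4)*(-87) + 7) = 1/((15 + 4)*(-87) + 7) = 1/(19*(-87) + 7) = 1/(-1653 + 7) = 1/(-1646) = -1/1646 ≈ -0.00060753)
(O - 28205) + (y(102) - 1*6299) = (-1/1646 - 28205) + (125 - 1*6299) = -46425431/1646 + (125 - 6299) = -46425431/1646 - 6174 = -56587835/1646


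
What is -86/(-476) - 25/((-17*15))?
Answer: 199/714 ≈ 0.27871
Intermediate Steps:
-86/(-476) - 25/((-17*15)) = -86*(-1/476) - 25/(-255) = 43/238 - 25*(-1/255) = 43/238 + 5/51 = 199/714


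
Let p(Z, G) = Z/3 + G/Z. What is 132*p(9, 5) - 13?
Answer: 1369/3 ≈ 456.33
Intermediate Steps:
p(Z, G) = Z/3 + G/Z (p(Z, G) = Z*(⅓) + G/Z = Z/3 + G/Z)
132*p(9, 5) - 13 = 132*((⅓)*9 + 5/9) - 13 = 132*(3 + 5*(⅑)) - 13 = 132*(3 + 5/9) - 13 = 132*(32/9) - 13 = 1408/3 - 13 = 1369/3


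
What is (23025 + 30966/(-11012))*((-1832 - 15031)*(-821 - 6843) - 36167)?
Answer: 16377649984111455/5506 ≈ 2.9745e+12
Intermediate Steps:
(23025 + 30966/(-11012))*((-1832 - 15031)*(-821 - 6843) - 36167) = (23025 + 30966*(-1/11012))*(-16863*(-7664) - 36167) = (23025 - 15483/5506)*(129238032 - 36167) = (126760167/5506)*129201865 = 16377649984111455/5506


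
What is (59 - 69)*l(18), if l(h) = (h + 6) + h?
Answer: -420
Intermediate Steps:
l(h) = 6 + 2*h (l(h) = (6 + h) + h = 6 + 2*h)
(59 - 69)*l(18) = (59 - 69)*(6 + 2*18) = -10*(6 + 36) = -10*42 = -420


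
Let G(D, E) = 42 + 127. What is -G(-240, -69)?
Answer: -169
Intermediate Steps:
G(D, E) = 169
-G(-240, -69) = -1*169 = -169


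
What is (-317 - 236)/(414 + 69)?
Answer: -79/69 ≈ -1.1449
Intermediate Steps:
(-317 - 236)/(414 + 69) = -553/483 = -553*1/483 = -79/69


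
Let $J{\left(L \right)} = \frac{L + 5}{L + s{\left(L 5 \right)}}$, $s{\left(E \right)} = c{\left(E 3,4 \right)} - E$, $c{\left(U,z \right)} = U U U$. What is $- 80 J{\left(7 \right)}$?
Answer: $- \frac{960}{1157597} \approx -0.0008293$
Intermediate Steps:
$c{\left(U,z \right)} = U^{3}$ ($c{\left(U,z \right)} = U^{2} U = U^{3}$)
$s{\left(E \right)} = - E + 27 E^{3}$ ($s{\left(E \right)} = \left(E 3\right)^{3} - E = \left(3 E\right)^{3} - E = 27 E^{3} - E = - E + 27 E^{3}$)
$J{\left(L \right)} = \frac{5 + L}{- 4 L + 3375 L^{3}}$ ($J{\left(L \right)} = \frac{L + 5}{L - \left(- 27 \cdot 125 L^{3} + L 5\right)} = \frac{5 + L}{L - \left(- 27 \cdot 125 L^{3} + 5 L\right)} = \frac{5 + L}{L + \left(- 5 L + 27 \cdot 125 L^{3}\right)} = \frac{5 + L}{L + \left(- 5 L + 3375 L^{3}\right)} = \frac{5 + L}{- 4 L + 3375 L^{3}}$)
$- 80 J{\left(7 \right)} = - 80 \frac{5 + 7}{7 \left(-4 + 3375 \cdot 7^{2}\right)} = - 80 \cdot \frac{1}{7} \frac{1}{-4 + 3375 \cdot 49} \cdot 12 = - 80 \cdot \frac{1}{7} \frac{1}{-4 + 165375} \cdot 12 = - 80 \cdot \frac{1}{7} \cdot \frac{1}{165371} \cdot 12 = \left(-80\right) \frac{12}{1157597} = - \frac{960}{1157597}$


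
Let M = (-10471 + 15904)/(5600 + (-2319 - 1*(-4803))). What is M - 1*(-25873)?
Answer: 209162765/8084 ≈ 25874.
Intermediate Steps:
M = 5433/8084 (M = 5433/(5600 + (-2319 + 4803)) = 5433/(5600 + 2484) = 5433/8084 ≈ 0.67207)
M - 1*(-25873) = 5433/8084 - 1*(-25873) = 5433/8084 + 25873 = 209162765/8084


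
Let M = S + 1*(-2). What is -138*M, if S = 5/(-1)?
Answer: 966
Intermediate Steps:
S = -5 (S = 5*(-1) = -5)
M = -7 (M = -5 + 1*(-2) = -5 - 2 = -7)
-138*M = -138*(-7) = 966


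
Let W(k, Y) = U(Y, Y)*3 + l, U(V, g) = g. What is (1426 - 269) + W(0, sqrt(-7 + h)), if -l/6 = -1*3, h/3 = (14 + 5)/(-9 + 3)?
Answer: 1175 + 3*I*sqrt(66)/2 ≈ 1175.0 + 12.186*I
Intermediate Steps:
h = -19/2 (h = 3*((14 + 5)/(-9 + 3)) = 3*(19/(-6)) = 3*(19*(-1/6)) = 3*(-19/6) = -19/2 ≈ -9.5000)
l = 18 (l = -(-6)*3 = -6*(-3) = 18)
W(k, Y) = 18 + 3*Y (W(k, Y) = Y*3 + 18 = 3*Y + 18 = 18 + 3*Y)
(1426 - 269) + W(0, sqrt(-7 + h)) = (1426 - 269) + (18 + 3*sqrt(-7 - 19/2)) = 1157 + (18 + 3*sqrt(-33/2)) = 1157 + (18 + 3*(I*sqrt(66)/2)) = 1157 + (18 + 3*I*sqrt(66)/2) = 1175 + 3*I*sqrt(66)/2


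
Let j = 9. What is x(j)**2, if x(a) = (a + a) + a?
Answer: 729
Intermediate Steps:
x(a) = 3*a (x(a) = 2*a + a = 3*a)
x(j)**2 = (3*9)**2 = 27**2 = 729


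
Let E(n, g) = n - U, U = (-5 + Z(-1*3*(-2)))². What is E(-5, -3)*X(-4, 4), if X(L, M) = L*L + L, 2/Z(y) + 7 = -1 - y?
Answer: -18492/49 ≈ -377.39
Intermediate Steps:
Z(y) = 2/(-8 - y) (Z(y) = 2/(-7 + (-1 - y)) = 2/(-8 - y))
U = 1296/49 (U = (-5 - 2/(8 - 1*3*(-2)))² = (-5 - 2/(8 - 3*(-2)))² = (-5 - 2/(8 + 6))² = (-5 - 2/14)² = (-5 - 2*1/14)² = (-5 - ⅐)² = (-36/7)² = 1296/49 ≈ 26.449)
X(L, M) = L + L² (X(L, M) = L² + L = L + L²)
E(n, g) = -1296/49 + n (E(n, g) = n - 1*1296/49 = n - 1296/49 = -1296/49 + n)
E(-5, -3)*X(-4, 4) = (-1296/49 - 5)*(-4*(1 - 4)) = -(-6164)*(-3)/49 = -1541/49*12 = -18492/49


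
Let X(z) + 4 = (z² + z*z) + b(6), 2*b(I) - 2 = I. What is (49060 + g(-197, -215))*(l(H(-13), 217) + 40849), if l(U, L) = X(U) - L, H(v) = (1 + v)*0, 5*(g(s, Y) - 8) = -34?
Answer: 9967273392/5 ≈ 1.9935e+9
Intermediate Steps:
b(I) = 1 + I/2
g(s, Y) = 6/5 (g(s, Y) = 8 + (⅕)*(-34) = 8 - 34/5 = 6/5)
H(v) = 0
X(z) = 2*z² (X(z) = -4 + ((z² + z*z) + (1 + (½)*6)) = -4 + ((z² + z²) + (1 + 3)) = -4 + (2*z² + 4) = -4 + (4 + 2*z²) = 2*z²)
l(U, L) = -L + 2*U² (l(U, L) = 2*U² - L = -L + 2*U²)
(49060 + g(-197, -215))*(l(H(-13), 217) + 40849) = (49060 + 6/5)*((-1*217 + 2*0²) + 40849) = 245306*((-217 + 2*0) + 40849)/5 = 245306*((-217 + 0) + 40849)/5 = 245306*(-217 + 40849)/5 = (245306/5)*40632 = 9967273392/5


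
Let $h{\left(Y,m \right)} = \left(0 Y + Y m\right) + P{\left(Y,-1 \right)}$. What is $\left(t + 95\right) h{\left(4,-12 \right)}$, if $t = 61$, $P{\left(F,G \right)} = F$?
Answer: $-6864$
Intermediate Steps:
$h{\left(Y,m \right)} = Y + Y m$ ($h{\left(Y,m \right)} = \left(0 Y + Y m\right) + Y = \left(0 + Y m\right) + Y = Y m + Y = Y + Y m$)
$\left(t + 95\right) h{\left(4,-12 \right)} = \left(61 + 95\right) 4 \left(1 - 12\right) = 156 \cdot 4 \left(-11\right) = 156 \left(-44\right) = -6864$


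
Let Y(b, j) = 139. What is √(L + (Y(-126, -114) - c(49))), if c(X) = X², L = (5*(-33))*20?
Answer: 3*I*√618 ≈ 74.579*I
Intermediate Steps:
L = -3300 (L = -165*20 = -3300)
√(L + (Y(-126, -114) - c(49))) = √(-3300 + (139 - 1*49²)) = √(-3300 + (139 - 1*2401)) = √(-3300 + (139 - 2401)) = √(-3300 - 2262) = √(-5562) = 3*I*√618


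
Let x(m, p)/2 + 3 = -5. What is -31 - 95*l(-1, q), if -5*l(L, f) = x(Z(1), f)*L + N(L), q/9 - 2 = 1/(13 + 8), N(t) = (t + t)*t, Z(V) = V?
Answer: 311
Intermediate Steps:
N(t) = 2*t² (N(t) = (2*t)*t = 2*t²)
q = 129/7 (q = 18 + 9/(13 + 8) = 18 + 9/21 = 18 + 9*(1/21) = 18 + 3/7 = 129/7 ≈ 18.429)
x(m, p) = -16 (x(m, p) = -6 + 2*(-5) = -6 - 10 = -16)
l(L, f) = -2*L²/5 + 16*L/5 (l(L, f) = -(-16*L + 2*L²)/5 = -2*L²/5 + 16*L/5)
-31 - 95*l(-1, q) = -31 - 38*(-1)*(8 - 1*(-1)) = -31 - 38*(-1)*(8 + 1) = -31 - 38*(-1)*9 = -31 - 95*(-18/5) = -31 + 342 = 311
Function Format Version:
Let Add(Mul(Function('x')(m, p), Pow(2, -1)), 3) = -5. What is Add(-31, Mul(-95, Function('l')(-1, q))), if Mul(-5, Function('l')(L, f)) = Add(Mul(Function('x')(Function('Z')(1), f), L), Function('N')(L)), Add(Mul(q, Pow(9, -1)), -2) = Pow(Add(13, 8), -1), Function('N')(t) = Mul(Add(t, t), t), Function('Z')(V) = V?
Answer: 311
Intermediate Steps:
Function('N')(t) = Mul(2, Pow(t, 2)) (Function('N')(t) = Mul(Mul(2, t), t) = Mul(2, Pow(t, 2)))
q = Rational(129, 7) (q = Add(18, Mul(9, Pow(Add(13, 8), -1))) = Add(18, Mul(9, Pow(21, -1))) = Add(18, Mul(9, Rational(1, 21))) = Add(18, Rational(3, 7)) = Rational(129, 7) ≈ 18.429)
Function('x')(m, p) = -16 (Function('x')(m, p) = Add(-6, Mul(2, -5)) = Add(-6, -10) = -16)
Function('l')(L, f) = Add(Mul(Rational(-2, 5), Pow(L, 2)), Mul(Rational(16, 5), L)) (Function('l')(L, f) = Mul(Rational(-1, 5), Add(Mul(-16, L), Mul(2, Pow(L, 2)))) = Add(Mul(Rational(-2, 5), Pow(L, 2)), Mul(Rational(16, 5), L)))
Add(-31, Mul(-95, Function('l')(-1, q))) = Add(-31, Mul(-95, Mul(Rational(2, 5), -1, Add(8, Mul(-1, -1))))) = Add(-31, Mul(-95, Mul(Rational(2, 5), -1, Add(8, 1)))) = Add(-31, Mul(-95, Mul(Rational(2, 5), -1, 9))) = Add(-31, Mul(-95, Rational(-18, 5))) = Add(-31, 342) = 311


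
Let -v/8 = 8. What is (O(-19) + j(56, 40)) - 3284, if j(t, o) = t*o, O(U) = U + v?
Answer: -1127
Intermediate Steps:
v = -64 (v = -8*8 = -64)
O(U) = -64 + U (O(U) = U - 64 = -64 + U)
j(t, o) = o*t
(O(-19) + j(56, 40)) - 3284 = ((-64 - 19) + 40*56) - 3284 = (-83 + 2240) - 3284 = 2157 - 3284 = -1127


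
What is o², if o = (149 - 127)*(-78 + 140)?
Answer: 1860496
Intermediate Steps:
o = 1364 (o = 22*62 = 1364)
o² = 1364² = 1860496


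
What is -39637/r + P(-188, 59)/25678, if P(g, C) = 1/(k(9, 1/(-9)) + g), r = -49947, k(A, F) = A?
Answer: 182185950647/229574492814 ≈ 0.79358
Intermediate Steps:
P(g, C) = 1/(9 + g)
-39637/r + P(-188, 59)/25678 = -39637/(-49947) + 1/((9 - 188)*25678) = -39637*(-1/49947) + (1/25678)/(-179) = 39637/49947 - 1/179*1/25678 = 39637/49947 - 1/4596362 = 182185950647/229574492814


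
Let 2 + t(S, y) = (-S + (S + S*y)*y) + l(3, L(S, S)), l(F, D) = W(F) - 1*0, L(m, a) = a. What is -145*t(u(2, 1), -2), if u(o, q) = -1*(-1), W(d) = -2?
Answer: 435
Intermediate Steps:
l(F, D) = -2 (l(F, D) = -2 - 1*0 = -2 + 0 = -2)
u(o, q) = 1
t(S, y) = -4 - S + y*(S + S*y) (t(S, y) = -2 + ((-S + (S + S*y)*y) - 2) = -2 + ((-S + y*(S + S*y)) - 2) = -2 + (-2 - S + y*(S + S*y)) = -4 - S + y*(S + S*y))
-145*t(u(2, 1), -2) = -145*(-4 - 1*1 + 1*(-2) + 1*(-2)**2) = -145*(-4 - 1 - 2 + 1*4) = -145*(-4 - 1 - 2 + 4) = -145*(-3) = 435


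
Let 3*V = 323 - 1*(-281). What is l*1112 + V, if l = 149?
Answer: 497668/3 ≈ 1.6589e+5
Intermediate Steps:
V = 604/3 (V = (323 - 1*(-281))/3 = (323 + 281)/3 = (⅓)*604 = 604/3 ≈ 201.33)
l*1112 + V = 149*1112 + 604/3 = 165688 + 604/3 = 497668/3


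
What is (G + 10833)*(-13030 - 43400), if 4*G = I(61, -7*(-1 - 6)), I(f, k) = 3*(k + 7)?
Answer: -613676250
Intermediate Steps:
I(f, k) = 21 + 3*k (I(f, k) = 3*(7 + k) = 21 + 3*k)
G = 42 (G = (21 + 3*(-7*(-1 - 6)))/4 = (21 + 3*(-7*(-7)))/4 = (21 + 3*49)/4 = (21 + 147)/4 = (¼)*168 = 42)
(G + 10833)*(-13030 - 43400) = (42 + 10833)*(-13030 - 43400) = 10875*(-56430) = -613676250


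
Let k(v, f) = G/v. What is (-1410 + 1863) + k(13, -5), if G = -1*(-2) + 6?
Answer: 5897/13 ≈ 453.62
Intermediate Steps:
G = 8 (G = 2 + 6 = 8)
k(v, f) = 8/v
(-1410 + 1863) + k(13, -5) = (-1410 + 1863) + 8/13 = 453 + 8*(1/13) = 453 + 8/13 = 5897/13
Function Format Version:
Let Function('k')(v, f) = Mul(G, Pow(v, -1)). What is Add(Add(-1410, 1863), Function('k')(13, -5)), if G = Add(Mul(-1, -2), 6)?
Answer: Rational(5897, 13) ≈ 453.62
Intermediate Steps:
G = 8 (G = Add(2, 6) = 8)
Function('k')(v, f) = Mul(8, Pow(v, -1))
Add(Add(-1410, 1863), Function('k')(13, -5)) = Add(Add(-1410, 1863), Mul(8, Pow(13, -1))) = Add(453, Mul(8, Rational(1, 13))) = Add(453, Rational(8, 13)) = Rational(5897, 13)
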